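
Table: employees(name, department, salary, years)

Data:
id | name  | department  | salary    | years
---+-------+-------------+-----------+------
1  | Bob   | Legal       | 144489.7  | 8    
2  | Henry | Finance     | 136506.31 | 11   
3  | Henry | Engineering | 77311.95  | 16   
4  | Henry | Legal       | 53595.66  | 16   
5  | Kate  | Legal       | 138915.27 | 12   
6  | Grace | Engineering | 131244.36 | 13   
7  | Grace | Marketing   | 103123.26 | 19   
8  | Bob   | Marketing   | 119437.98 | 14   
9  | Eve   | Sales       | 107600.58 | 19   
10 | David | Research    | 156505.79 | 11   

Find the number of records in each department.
SELECT department, COUNT(*) as count
FROM employees
GROUP BY department

Result:
  Engineering: 2
  Finance: 1
  Legal: 3
  Marketing: 2
  Research: 1
  Sales: 1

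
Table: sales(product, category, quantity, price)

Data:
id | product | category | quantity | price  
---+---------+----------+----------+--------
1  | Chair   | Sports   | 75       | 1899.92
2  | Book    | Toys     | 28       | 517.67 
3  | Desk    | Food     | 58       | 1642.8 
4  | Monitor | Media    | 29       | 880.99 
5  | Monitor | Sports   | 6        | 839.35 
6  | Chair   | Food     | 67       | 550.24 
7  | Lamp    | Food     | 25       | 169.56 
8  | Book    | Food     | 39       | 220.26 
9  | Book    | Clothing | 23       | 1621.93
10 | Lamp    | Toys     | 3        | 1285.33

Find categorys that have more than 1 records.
SELECT category, COUNT(*) as cnt
FROM sales
GROUP BY category
HAVING COUNT(*) > 1

Result:
  Food: 4
  Sports: 2
  Toys: 2

Note: HAVING filters groups after aggregation, WHERE filters rows before.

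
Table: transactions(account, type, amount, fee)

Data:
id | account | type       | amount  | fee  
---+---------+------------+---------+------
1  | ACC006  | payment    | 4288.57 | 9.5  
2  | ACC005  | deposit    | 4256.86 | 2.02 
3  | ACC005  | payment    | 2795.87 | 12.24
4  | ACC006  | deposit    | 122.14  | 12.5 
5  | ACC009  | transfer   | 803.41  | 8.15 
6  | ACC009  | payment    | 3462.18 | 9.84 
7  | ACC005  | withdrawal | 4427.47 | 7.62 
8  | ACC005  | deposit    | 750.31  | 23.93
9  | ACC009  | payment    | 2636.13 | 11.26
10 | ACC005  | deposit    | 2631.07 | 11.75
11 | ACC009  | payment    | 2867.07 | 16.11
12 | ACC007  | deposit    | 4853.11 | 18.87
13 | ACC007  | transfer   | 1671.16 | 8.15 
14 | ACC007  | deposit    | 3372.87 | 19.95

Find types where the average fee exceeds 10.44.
SELECT type, AVG(fee)
FROM transactions
GROUP BY type
HAVING AVG(fee) > 10.44

Result:
  deposit: avg=14.84
  payment: avg=11.79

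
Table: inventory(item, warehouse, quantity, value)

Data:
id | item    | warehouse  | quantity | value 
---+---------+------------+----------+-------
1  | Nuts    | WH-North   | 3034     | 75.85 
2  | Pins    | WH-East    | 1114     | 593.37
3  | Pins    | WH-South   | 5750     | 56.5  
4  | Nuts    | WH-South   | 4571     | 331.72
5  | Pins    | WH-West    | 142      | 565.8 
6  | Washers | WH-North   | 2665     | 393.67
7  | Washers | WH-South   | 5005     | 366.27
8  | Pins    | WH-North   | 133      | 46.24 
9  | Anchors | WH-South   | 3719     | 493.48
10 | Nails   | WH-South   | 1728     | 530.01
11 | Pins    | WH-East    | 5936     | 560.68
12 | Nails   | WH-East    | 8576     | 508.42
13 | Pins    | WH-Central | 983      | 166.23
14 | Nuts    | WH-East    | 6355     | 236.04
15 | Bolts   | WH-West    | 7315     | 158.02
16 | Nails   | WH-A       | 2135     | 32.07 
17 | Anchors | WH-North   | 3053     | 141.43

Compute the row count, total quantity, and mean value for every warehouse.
SELECT warehouse,
       COUNT(*) as cnt,
       SUM(quantity) as total_quantity,
       AVG(value) as avg_value
FROM inventory
GROUP BY warehouse

Result:
  WH-A: 1 records, 2135 total quantity, 32.07 avg value
  WH-Central: 1 records, 983 total quantity, 166.23 avg value
  WH-East: 4 records, 21981 total quantity, 474.63 avg value
  WH-North: 4 records, 8885 total quantity, 164.30 avg value
  WH-South: 5 records, 20773 total quantity, 355.60 avg value
  WH-West: 2 records, 7457 total quantity, 361.91 avg value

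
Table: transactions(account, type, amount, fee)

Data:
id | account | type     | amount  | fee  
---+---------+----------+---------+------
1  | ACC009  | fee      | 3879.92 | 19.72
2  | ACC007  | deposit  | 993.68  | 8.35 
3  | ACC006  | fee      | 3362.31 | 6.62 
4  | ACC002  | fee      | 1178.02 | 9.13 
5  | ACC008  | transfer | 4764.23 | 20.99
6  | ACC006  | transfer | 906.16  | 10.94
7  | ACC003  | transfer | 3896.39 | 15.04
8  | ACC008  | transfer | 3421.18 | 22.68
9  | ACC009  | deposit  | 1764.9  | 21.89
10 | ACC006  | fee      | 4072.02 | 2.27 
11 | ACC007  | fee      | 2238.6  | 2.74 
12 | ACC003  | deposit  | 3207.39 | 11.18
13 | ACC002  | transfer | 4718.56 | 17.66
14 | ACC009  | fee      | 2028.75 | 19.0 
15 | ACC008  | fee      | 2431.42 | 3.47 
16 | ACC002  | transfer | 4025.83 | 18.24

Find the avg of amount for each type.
SELECT type, AVG(amount) as result
FROM transactions
GROUP BY type

Result:
  deposit: 1988.66
  fee: 2741.58
  transfer: 3622.06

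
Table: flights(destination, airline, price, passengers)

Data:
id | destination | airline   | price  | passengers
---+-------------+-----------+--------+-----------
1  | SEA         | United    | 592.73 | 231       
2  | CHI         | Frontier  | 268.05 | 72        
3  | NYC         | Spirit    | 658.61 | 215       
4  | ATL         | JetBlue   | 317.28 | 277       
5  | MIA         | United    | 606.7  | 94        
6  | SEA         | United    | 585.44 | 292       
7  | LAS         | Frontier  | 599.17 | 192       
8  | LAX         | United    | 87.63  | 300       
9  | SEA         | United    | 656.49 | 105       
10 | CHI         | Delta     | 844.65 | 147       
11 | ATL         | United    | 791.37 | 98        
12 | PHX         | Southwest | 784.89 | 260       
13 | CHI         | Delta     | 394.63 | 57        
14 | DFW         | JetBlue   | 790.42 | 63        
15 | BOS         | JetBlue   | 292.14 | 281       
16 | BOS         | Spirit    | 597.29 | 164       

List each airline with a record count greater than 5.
SELECT airline, COUNT(*) as cnt
FROM flights
GROUP BY airline
HAVING COUNT(*) > 5

Result:
  United: 6

Note: HAVING filters groups after aggregation, WHERE filters rows before.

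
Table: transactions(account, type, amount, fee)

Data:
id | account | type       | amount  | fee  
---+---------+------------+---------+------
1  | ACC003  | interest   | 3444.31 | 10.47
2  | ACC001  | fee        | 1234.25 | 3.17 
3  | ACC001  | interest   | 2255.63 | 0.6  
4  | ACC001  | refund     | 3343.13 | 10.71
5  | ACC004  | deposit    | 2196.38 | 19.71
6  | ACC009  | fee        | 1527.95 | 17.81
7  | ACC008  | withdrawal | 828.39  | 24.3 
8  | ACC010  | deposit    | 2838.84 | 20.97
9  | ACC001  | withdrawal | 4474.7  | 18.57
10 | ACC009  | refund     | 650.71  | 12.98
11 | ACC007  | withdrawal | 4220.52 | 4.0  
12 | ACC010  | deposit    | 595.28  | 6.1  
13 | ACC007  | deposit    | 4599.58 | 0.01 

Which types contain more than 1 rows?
SELECT type, COUNT(*) as cnt
FROM transactions
GROUP BY type
HAVING COUNT(*) > 1

Result:
  deposit: 4
  fee: 2
  interest: 2
  refund: 2
  withdrawal: 3

Note: HAVING filters groups after aggregation, WHERE filters rows before.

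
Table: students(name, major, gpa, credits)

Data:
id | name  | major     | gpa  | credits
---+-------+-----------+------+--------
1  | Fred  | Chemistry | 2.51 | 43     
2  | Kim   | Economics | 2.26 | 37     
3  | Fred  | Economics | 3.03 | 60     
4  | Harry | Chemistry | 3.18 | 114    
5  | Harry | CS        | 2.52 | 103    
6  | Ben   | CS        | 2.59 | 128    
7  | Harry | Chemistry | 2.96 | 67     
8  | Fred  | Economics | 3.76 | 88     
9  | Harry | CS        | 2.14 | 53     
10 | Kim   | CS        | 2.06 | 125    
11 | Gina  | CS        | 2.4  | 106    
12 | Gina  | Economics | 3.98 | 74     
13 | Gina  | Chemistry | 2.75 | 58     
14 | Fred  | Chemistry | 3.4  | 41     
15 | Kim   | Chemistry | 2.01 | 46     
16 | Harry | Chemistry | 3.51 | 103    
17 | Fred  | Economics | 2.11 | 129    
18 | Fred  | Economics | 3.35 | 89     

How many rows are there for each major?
SELECT major, COUNT(*) as count
FROM students
GROUP BY major

Result:
  CS: 5
  Chemistry: 7
  Economics: 6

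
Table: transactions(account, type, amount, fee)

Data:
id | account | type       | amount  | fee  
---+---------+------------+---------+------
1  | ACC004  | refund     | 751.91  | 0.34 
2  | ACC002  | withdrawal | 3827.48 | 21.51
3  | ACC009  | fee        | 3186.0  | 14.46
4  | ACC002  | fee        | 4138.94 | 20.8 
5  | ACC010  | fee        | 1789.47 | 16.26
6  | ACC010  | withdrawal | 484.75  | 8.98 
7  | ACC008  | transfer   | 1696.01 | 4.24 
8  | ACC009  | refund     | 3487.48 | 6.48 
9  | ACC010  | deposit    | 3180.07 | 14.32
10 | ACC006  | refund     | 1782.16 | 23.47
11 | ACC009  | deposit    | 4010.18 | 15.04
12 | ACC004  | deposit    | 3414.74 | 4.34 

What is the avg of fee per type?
SELECT type, AVG(fee) as result
FROM transactions
GROUP BY type

Result:
  deposit: 11.23
  fee: 17.17
  refund: 10.10
  transfer: 4.24
  withdrawal: 15.25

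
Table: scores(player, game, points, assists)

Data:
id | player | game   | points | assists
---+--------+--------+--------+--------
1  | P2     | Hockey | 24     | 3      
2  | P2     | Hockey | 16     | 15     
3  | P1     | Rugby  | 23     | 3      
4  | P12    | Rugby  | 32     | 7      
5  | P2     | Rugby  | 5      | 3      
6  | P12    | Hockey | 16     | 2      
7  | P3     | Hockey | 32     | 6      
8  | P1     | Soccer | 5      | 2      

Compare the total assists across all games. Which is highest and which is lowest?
SELECT game, SUM(assists)
FROM scores
GROUP BY game
ORDER BY SUM(assists)

All groups:
  Soccer: 2
  Rugby: 13
  Hockey: 26

Highest: Hockey (26)
Lowest: Soccer (2)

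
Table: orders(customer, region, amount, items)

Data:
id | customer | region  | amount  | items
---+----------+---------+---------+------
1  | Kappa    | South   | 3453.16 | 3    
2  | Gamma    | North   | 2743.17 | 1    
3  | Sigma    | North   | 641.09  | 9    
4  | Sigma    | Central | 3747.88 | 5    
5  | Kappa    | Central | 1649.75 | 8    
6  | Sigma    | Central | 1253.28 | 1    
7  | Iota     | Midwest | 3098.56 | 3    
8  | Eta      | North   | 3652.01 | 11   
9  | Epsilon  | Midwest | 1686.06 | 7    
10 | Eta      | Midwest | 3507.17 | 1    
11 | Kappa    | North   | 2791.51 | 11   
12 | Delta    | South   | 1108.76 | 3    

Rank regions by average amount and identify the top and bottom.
SELECT region, AVG(amount)
FROM orders
GROUP BY region
ORDER BY AVG(amount)

All groups:
  Central: 2216.97
  South: 2280.96
  North: 2456.95
  Midwest: 2763.93

Highest: Midwest (2763.93)
Lowest: Central (2216.97)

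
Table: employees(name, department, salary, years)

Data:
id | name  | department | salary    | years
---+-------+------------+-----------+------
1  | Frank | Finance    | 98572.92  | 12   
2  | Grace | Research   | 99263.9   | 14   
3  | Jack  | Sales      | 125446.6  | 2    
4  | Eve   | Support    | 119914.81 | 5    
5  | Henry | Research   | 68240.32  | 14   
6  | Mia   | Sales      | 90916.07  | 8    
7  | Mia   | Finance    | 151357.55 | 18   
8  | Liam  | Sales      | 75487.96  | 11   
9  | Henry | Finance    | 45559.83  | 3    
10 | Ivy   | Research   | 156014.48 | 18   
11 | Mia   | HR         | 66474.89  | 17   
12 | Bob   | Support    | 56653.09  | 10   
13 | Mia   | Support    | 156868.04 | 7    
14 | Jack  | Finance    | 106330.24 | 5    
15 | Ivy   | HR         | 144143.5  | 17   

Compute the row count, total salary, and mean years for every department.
SELECT department,
       COUNT(*) as cnt,
       SUM(salary) as total_salary,
       AVG(years) as avg_years
FROM employees
GROUP BY department

Result:
  Finance: 4 records, 401820.54 total salary, 9.50 avg years
  HR: 2 records, 210618.39 total salary, 17.00 avg years
  Research: 3 records, 323518.70 total salary, 15.33 avg years
  Sales: 3 records, 291850.63 total salary, 7.00 avg years
  Support: 3 records, 333435.94 total salary, 7.33 avg years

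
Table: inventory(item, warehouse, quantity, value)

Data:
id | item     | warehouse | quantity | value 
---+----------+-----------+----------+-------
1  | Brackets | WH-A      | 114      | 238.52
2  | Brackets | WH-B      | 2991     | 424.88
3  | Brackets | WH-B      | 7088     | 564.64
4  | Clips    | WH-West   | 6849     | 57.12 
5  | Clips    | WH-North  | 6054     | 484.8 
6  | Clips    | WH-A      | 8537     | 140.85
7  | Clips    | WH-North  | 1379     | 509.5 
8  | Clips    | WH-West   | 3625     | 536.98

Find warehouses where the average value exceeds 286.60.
SELECT warehouse, AVG(value)
FROM inventory
GROUP BY warehouse
HAVING AVG(value) > 286.60

Result:
  WH-B: avg=494.76
  WH-North: avg=497.15
  WH-West: avg=297.05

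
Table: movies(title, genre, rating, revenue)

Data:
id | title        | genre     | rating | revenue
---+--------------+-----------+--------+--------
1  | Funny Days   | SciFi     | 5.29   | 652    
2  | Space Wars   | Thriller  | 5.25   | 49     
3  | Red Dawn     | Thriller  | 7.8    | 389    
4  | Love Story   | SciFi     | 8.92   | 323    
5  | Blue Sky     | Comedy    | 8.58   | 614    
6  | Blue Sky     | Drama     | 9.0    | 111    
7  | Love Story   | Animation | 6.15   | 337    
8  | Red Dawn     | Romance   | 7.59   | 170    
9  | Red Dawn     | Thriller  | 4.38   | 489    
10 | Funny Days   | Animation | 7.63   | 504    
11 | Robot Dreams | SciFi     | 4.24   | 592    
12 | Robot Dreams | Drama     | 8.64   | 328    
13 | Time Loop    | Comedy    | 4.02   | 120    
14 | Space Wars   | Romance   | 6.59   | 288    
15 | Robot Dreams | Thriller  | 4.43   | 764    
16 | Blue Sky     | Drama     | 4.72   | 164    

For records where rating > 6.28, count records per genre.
SELECT genre, COUNT(*)
FROM movies
WHERE rating > 6.28
GROUP BY genre

Note: WHERE filters rows before grouping.

Result:
  Animation: 1
  Comedy: 1
  Drama: 2
  Romance: 2
  SciFi: 1
  Thriller: 1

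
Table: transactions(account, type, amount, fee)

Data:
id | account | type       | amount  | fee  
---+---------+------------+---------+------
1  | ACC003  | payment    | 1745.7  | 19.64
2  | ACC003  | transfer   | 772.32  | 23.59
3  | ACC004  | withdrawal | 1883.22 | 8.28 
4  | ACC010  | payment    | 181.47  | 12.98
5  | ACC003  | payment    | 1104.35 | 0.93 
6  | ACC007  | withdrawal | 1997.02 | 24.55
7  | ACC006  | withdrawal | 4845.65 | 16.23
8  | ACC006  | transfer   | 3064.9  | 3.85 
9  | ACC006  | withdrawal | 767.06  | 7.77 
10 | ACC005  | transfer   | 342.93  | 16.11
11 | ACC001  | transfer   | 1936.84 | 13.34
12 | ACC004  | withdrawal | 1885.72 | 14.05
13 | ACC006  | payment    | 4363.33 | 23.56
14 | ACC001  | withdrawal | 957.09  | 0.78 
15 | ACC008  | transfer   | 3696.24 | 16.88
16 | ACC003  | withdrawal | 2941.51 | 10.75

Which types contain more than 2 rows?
SELECT type, COUNT(*) as cnt
FROM transactions
GROUP BY type
HAVING COUNT(*) > 2

Result:
  payment: 4
  transfer: 5
  withdrawal: 7

Note: HAVING filters groups after aggregation, WHERE filters rows before.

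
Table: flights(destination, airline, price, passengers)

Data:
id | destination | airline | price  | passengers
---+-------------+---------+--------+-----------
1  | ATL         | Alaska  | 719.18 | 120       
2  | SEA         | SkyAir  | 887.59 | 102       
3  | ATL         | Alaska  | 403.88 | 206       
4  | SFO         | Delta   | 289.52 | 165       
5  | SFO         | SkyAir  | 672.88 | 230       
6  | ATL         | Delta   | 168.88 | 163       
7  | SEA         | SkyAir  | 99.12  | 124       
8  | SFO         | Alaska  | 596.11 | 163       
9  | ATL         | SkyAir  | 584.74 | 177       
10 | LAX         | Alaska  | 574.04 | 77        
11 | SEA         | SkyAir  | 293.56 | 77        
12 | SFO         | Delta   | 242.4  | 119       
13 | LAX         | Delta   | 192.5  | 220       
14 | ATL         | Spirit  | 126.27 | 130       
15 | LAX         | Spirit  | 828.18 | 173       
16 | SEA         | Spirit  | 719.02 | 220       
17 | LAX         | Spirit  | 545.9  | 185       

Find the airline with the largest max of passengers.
SELECT airline, MAX(passengers) as val
FROM flights
GROUP BY airline
ORDER BY val DESC
LIMIT 1

Result: SkyAir with max(passengers) = 230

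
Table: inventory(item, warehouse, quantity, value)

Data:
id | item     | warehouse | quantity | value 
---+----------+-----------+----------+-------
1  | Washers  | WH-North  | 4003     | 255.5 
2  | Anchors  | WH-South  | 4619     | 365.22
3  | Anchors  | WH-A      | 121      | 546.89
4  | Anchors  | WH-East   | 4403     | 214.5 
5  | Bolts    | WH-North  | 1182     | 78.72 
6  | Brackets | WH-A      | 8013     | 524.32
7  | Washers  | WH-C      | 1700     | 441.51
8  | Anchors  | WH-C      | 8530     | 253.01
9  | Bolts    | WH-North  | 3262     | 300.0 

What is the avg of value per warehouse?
SELECT warehouse, AVG(value) as result
FROM inventory
GROUP BY warehouse

Result:
  WH-A: 535.61
  WH-C: 347.26
  WH-East: 214.50
  WH-North: 211.41
  WH-South: 365.22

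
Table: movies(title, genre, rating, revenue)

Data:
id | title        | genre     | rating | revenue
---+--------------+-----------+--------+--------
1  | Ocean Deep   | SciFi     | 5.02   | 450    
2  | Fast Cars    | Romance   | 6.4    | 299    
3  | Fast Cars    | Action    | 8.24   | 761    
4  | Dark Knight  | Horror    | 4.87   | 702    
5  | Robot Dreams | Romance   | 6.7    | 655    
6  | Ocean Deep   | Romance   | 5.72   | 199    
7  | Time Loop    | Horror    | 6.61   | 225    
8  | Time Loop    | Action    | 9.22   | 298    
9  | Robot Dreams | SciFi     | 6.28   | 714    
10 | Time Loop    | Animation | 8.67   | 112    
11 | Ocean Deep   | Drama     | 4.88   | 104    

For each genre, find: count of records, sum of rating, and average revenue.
SELECT genre,
       COUNT(*) as cnt,
       SUM(rating) as total_rating,
       AVG(revenue) as avg_revenue
FROM movies
GROUP BY genre

Result:
  Action: 2 records, 17.46 total rating, 529.50 avg revenue
  Animation: 1 records, 8.67 total rating, 112.00 avg revenue
  Drama: 1 records, 4.88 total rating, 104.00 avg revenue
  Horror: 2 records, 11.48 total rating, 463.50 avg revenue
  Romance: 3 records, 18.82 total rating, 384.33 avg revenue
  SciFi: 2 records, 11.30 total rating, 582.00 avg revenue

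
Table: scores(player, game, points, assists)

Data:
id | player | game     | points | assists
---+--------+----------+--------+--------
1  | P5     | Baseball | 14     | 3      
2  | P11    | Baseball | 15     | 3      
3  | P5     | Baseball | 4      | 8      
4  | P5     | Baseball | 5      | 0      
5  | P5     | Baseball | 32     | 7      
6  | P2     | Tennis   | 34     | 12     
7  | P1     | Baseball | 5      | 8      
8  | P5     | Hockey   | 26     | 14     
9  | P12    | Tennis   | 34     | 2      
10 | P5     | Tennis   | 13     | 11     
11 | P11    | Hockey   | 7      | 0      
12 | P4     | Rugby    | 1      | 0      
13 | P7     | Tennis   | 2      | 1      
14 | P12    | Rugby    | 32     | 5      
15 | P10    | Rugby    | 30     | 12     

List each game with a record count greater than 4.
SELECT game, COUNT(*) as cnt
FROM scores
GROUP BY game
HAVING COUNT(*) > 4

Result:
  Baseball: 6

Note: HAVING filters groups after aggregation, WHERE filters rows before.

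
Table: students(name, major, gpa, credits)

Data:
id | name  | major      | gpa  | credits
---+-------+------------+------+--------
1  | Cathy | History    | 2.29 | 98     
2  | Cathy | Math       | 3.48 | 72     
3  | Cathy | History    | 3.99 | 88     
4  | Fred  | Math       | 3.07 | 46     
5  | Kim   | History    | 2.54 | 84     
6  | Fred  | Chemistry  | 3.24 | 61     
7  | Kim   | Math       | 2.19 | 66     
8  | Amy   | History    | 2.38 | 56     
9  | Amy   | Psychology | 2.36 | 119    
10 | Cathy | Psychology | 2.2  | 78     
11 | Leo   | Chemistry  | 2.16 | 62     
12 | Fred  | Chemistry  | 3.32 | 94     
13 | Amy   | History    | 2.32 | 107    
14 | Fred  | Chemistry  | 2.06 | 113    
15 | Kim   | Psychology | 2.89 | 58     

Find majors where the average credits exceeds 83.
SELECT major, AVG(credits)
FROM students
GROUP BY major
HAVING AVG(credits) > 83

Result:
  History: avg=86.60
  Psychology: avg=85.00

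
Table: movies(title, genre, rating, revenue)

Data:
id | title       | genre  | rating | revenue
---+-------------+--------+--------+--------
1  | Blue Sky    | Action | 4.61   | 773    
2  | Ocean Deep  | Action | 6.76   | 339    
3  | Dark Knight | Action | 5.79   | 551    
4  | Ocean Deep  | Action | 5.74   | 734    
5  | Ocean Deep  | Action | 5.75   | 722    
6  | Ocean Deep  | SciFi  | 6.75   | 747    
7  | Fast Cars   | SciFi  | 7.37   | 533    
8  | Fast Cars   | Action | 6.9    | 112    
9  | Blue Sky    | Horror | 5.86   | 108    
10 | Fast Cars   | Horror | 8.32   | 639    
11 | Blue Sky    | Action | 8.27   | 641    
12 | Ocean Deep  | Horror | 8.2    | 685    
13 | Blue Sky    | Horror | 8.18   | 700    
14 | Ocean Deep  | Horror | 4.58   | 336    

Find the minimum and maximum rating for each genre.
SELECT genre, MIN(rating), MAX(rating)
FROM movies
GROUP BY genre

Result:
  Action: min=4.61, max=8.27
  Horror: min=4.58, max=8.32
  SciFi: min=6.75, max=7.37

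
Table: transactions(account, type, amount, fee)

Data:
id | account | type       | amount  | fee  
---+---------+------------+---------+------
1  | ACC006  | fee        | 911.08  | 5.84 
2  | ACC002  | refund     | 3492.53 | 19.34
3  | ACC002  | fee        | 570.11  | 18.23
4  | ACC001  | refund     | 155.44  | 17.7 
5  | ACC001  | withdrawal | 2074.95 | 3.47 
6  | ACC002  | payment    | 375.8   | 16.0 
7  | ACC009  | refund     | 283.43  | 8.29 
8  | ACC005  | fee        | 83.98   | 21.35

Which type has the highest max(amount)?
SELECT type, MAX(amount) as val
FROM transactions
GROUP BY type
ORDER BY val DESC
LIMIT 1

Result: refund with max(amount) = 3492.53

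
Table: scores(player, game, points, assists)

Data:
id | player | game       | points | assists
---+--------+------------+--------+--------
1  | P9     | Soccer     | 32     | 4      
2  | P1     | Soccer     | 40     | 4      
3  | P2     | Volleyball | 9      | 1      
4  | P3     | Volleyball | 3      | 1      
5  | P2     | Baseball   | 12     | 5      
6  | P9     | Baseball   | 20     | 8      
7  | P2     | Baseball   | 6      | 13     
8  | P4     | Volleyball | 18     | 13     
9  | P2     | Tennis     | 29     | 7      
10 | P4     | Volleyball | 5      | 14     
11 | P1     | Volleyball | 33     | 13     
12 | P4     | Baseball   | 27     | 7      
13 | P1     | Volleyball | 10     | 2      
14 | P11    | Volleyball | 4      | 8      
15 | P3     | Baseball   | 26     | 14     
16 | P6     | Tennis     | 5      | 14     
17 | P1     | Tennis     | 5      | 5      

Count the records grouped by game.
SELECT game, COUNT(*) as count
FROM scores
GROUP BY game

Result:
  Baseball: 5
  Soccer: 2
  Tennis: 3
  Volleyball: 7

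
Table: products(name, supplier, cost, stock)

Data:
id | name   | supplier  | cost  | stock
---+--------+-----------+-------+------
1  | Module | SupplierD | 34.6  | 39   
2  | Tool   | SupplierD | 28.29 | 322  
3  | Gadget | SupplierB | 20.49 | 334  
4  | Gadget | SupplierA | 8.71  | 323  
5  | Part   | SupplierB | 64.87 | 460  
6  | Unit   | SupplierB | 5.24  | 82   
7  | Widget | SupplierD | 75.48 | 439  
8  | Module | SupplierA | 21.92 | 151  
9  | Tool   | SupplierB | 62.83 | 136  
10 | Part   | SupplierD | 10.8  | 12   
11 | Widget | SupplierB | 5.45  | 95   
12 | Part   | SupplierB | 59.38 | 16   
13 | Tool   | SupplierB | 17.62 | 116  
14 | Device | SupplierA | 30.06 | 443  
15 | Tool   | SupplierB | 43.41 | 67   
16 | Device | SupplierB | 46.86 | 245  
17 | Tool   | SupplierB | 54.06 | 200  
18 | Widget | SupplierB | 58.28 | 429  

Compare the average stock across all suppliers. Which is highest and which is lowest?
SELECT supplier, AVG(stock)
FROM products
GROUP BY supplier
ORDER BY AVG(stock)

All groups:
  SupplierB: 198.18
  SupplierD: 203.00
  SupplierA: 305.67

Highest: SupplierA (305.67)
Lowest: SupplierB (198.18)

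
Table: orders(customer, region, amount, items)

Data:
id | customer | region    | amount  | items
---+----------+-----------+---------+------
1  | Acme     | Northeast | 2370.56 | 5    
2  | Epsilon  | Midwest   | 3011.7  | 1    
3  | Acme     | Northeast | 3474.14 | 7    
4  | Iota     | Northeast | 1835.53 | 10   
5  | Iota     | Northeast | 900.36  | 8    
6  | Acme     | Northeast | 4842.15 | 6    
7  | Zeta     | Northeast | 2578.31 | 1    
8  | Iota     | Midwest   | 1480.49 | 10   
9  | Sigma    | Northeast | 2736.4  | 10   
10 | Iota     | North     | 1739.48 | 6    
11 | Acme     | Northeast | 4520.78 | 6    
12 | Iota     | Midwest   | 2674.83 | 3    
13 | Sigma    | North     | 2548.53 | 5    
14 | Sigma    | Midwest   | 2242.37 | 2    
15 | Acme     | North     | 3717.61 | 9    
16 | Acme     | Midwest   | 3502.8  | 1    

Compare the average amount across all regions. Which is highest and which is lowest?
SELECT region, AVG(amount)
FROM orders
GROUP BY region
ORDER BY AVG(amount)

All groups:
  Midwest: 2582.44
  North: 2668.54
  Northeast: 2907.28

Highest: Northeast (2907.28)
Lowest: Midwest (2582.44)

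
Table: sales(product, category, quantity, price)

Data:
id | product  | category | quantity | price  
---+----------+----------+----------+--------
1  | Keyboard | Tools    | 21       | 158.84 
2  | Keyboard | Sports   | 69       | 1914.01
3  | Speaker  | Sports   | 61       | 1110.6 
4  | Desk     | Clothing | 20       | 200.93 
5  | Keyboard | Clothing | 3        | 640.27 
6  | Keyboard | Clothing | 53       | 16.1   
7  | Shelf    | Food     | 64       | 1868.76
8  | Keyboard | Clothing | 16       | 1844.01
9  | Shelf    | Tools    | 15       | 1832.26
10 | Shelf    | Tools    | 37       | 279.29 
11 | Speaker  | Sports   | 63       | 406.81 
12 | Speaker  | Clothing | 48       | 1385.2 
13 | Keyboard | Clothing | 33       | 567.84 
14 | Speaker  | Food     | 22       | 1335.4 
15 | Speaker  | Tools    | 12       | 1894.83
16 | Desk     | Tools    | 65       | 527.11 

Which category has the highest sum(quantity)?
SELECT category, SUM(quantity) as val
FROM sales
GROUP BY category
ORDER BY val DESC
LIMIT 1

Result: Sports with sum(quantity) = 193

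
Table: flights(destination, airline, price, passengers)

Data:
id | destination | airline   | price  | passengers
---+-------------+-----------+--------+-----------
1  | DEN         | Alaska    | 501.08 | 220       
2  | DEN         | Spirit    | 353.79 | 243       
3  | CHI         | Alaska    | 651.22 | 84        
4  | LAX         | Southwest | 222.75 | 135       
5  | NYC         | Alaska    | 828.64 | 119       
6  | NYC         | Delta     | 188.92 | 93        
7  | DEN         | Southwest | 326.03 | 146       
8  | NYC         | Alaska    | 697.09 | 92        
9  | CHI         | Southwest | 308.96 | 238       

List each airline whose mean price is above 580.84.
SELECT airline, AVG(price)
FROM flights
GROUP BY airline
HAVING AVG(price) > 580.84

Result:
  Alaska: avg=669.51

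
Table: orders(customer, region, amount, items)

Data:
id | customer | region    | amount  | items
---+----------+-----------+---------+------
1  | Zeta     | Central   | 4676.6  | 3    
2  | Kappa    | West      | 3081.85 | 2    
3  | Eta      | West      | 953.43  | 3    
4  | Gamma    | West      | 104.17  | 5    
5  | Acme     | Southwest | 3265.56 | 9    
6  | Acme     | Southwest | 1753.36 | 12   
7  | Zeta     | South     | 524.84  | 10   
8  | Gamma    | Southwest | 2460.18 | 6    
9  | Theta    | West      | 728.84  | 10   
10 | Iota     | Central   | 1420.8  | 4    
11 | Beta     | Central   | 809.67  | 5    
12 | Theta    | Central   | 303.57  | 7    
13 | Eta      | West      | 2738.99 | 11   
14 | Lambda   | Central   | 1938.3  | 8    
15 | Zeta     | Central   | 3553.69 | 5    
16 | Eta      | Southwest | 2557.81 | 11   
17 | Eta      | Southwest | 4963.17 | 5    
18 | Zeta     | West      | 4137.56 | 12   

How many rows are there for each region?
SELECT region, COUNT(*) as count
FROM orders
GROUP BY region

Result:
  Central: 6
  South: 1
  Southwest: 5
  West: 6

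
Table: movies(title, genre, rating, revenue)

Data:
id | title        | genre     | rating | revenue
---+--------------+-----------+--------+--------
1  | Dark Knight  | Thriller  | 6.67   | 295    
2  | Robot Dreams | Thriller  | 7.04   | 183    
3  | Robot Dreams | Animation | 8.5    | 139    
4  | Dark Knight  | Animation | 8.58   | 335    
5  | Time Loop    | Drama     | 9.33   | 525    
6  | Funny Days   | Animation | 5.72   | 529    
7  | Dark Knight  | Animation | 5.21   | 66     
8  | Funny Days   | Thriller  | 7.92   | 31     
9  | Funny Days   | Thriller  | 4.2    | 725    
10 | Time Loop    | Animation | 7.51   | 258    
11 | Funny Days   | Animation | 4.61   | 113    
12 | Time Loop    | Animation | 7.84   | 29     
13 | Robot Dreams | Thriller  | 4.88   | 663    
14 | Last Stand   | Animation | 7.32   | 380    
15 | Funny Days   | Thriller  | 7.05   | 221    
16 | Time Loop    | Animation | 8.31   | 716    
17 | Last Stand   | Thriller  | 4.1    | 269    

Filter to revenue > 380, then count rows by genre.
SELECT genre, COUNT(*)
FROM movies
WHERE revenue > 380
GROUP BY genre

Note: WHERE filters rows before grouping.

Result:
  Animation: 2
  Drama: 1
  Thriller: 2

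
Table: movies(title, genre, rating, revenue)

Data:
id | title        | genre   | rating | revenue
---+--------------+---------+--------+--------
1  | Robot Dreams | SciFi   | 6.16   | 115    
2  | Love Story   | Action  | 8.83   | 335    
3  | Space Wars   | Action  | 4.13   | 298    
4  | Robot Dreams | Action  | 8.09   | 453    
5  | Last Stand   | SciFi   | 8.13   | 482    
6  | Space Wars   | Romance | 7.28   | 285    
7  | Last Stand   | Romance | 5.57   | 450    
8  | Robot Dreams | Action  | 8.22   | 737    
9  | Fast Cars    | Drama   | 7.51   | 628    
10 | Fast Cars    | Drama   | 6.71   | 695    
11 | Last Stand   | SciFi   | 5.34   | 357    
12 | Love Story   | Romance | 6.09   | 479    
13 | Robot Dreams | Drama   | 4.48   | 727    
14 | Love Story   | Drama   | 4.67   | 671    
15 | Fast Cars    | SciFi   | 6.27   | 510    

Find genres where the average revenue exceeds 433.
SELECT genre, AVG(revenue)
FROM movies
GROUP BY genre
HAVING AVG(revenue) > 433

Result:
  Action: avg=455.75
  Drama: avg=680.25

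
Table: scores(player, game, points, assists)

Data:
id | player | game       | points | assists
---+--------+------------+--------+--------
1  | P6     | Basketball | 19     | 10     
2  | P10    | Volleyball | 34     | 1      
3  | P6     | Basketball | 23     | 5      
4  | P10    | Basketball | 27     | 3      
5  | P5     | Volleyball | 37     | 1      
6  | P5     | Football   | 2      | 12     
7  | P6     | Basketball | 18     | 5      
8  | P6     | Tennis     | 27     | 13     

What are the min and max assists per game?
SELECT game, MIN(assists), MAX(assists)
FROM scores
GROUP BY game

Result:
  Basketball: min=3, max=10
  Football: min=12, max=12
  Tennis: min=13, max=13
  Volleyball: min=1, max=1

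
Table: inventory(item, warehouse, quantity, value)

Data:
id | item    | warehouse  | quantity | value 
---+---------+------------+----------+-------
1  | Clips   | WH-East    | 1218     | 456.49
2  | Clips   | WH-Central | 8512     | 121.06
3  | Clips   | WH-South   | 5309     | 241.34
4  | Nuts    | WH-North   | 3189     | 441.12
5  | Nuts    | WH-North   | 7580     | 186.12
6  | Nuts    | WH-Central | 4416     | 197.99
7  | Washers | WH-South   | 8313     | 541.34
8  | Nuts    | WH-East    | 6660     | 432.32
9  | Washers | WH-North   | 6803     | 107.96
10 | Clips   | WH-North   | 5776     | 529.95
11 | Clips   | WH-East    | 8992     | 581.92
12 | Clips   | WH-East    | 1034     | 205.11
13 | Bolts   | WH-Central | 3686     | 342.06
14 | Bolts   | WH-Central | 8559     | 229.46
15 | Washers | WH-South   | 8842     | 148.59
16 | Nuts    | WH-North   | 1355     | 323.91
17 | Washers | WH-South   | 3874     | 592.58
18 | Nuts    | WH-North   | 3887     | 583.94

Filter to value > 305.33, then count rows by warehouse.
SELECT warehouse, COUNT(*)
FROM inventory
WHERE value > 305.33
GROUP BY warehouse

Note: WHERE filters rows before grouping.

Result:
  WH-Central: 1
  WH-East: 3
  WH-North: 4
  WH-South: 2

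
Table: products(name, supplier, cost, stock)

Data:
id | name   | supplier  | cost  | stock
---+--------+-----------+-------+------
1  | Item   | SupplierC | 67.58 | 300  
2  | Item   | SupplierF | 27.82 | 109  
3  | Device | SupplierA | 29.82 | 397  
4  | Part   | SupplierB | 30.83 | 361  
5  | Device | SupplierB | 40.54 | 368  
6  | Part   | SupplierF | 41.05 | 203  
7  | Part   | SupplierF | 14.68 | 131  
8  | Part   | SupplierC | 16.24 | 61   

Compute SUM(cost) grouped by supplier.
SELECT supplier, SUM(cost) as result
FROM products
GROUP BY supplier

Result:
  SupplierA: 29.82
  SupplierB: 71.37
  SupplierC: 83.82
  SupplierF: 83.55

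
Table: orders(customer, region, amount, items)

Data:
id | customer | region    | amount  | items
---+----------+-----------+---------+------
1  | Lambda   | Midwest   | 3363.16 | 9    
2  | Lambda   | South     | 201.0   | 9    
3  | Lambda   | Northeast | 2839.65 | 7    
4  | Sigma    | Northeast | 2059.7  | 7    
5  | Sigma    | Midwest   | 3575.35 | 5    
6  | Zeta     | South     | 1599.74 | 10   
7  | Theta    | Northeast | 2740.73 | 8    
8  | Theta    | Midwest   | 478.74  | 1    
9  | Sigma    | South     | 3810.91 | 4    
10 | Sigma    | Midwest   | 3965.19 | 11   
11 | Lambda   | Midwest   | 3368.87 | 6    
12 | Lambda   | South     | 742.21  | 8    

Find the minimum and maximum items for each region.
SELECT region, MIN(items), MAX(items)
FROM orders
GROUP BY region

Result:
  Midwest: min=1, max=11
  Northeast: min=7, max=8
  South: min=4, max=10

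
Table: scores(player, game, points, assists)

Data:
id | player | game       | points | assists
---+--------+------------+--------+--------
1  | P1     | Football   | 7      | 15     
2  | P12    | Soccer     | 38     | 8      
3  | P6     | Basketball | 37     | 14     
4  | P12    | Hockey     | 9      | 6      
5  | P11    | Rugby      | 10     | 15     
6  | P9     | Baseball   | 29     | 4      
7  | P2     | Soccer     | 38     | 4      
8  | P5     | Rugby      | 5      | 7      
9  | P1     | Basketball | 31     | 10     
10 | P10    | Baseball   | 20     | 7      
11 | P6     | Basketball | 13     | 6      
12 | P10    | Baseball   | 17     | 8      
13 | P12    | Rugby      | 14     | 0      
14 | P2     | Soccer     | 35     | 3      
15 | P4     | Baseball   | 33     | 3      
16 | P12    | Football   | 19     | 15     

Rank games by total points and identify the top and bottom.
SELECT game, SUM(points)
FROM scores
GROUP BY game
ORDER BY SUM(points)

All groups:
  Hockey: 9
  Football: 26
  Rugby: 29
  Basketball: 81
  Baseball: 99
  Soccer: 111

Highest: Soccer (111)
Lowest: Hockey (9)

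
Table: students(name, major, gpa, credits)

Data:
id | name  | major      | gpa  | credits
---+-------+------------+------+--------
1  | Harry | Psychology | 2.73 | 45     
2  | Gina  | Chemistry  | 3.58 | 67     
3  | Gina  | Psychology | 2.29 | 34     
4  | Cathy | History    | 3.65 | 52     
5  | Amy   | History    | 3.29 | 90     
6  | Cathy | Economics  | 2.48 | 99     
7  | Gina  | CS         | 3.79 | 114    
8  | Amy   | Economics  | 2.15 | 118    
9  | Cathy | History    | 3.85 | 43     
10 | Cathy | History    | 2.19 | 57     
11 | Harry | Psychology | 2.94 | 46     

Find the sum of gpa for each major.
SELECT major, SUM(gpa) as result
FROM students
GROUP BY major

Result:
  CS: 3.79
  Chemistry: 3.58
  Economics: 4.63
  History: 12.98
  Psychology: 7.96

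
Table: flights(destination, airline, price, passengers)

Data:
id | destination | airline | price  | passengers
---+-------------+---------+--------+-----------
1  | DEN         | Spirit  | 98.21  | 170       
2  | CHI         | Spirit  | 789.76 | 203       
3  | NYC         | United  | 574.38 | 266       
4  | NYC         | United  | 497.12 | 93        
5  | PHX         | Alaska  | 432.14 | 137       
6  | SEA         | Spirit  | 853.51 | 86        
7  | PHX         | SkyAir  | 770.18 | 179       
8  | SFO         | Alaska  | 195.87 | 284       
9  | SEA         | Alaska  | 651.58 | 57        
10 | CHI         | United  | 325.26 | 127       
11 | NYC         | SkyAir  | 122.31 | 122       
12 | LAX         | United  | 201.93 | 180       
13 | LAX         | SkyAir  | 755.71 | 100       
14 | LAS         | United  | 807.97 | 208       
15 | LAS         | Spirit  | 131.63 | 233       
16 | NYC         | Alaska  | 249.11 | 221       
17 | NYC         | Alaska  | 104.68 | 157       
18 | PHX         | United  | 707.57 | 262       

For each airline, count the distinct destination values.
SELECT airline, COUNT(DISTINCT destination)
FROM flights
GROUP BY airline

Result:
  Alaska: 4 distinct
  SkyAir: 3 distinct
  Spirit: 4 distinct
  United: 5 distinct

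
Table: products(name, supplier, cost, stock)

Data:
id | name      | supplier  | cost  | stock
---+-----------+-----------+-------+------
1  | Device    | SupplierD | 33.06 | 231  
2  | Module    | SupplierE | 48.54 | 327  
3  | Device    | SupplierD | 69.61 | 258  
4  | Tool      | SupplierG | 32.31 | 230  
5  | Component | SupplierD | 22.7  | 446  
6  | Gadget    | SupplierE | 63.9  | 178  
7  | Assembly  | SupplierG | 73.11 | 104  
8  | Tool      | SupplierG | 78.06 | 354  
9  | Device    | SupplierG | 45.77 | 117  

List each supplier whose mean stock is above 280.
SELECT supplier, AVG(stock)
FROM products
GROUP BY supplier
HAVING AVG(stock) > 280

Result:
  SupplierD: avg=311.67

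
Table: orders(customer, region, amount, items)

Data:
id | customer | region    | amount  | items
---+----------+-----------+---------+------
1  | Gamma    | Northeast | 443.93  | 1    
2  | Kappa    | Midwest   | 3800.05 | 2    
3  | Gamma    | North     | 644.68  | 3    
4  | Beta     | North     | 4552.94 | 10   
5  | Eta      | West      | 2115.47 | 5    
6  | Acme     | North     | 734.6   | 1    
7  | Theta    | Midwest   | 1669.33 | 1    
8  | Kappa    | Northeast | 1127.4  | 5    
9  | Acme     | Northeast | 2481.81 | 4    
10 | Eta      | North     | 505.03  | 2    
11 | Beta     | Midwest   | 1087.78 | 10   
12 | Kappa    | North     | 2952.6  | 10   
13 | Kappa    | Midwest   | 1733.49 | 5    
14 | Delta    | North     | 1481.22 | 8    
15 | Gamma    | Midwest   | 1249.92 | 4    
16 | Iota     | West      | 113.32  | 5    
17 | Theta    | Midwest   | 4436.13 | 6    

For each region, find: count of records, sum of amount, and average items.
SELECT region,
       COUNT(*) as cnt,
       SUM(amount) as total_amount,
       AVG(items) as avg_items
FROM orders
GROUP BY region

Result:
  Midwest: 6 records, 13976.70 total amount, 4.67 avg items
  North: 6 records, 10871.07 total amount, 5.67 avg items
  Northeast: 3 records, 4053.14 total amount, 3.33 avg items
  West: 2 records, 2228.79 total amount, 5.00 avg items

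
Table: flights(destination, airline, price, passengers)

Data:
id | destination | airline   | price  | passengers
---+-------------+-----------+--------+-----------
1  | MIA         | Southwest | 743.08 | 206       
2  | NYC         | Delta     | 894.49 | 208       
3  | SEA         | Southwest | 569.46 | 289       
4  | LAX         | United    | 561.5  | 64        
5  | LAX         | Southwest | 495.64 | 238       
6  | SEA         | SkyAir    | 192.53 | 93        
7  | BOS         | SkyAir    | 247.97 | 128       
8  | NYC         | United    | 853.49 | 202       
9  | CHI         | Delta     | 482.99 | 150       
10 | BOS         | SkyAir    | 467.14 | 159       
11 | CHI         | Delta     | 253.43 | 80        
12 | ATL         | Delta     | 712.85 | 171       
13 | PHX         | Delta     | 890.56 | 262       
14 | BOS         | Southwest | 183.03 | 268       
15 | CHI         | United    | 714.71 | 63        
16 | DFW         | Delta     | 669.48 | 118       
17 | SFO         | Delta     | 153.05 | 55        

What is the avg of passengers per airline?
SELECT airline, AVG(passengers) as result
FROM flights
GROUP BY airline

Result:
  Delta: 149.14
  SkyAir: 126.67
  Southwest: 250.25
  United: 109.67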